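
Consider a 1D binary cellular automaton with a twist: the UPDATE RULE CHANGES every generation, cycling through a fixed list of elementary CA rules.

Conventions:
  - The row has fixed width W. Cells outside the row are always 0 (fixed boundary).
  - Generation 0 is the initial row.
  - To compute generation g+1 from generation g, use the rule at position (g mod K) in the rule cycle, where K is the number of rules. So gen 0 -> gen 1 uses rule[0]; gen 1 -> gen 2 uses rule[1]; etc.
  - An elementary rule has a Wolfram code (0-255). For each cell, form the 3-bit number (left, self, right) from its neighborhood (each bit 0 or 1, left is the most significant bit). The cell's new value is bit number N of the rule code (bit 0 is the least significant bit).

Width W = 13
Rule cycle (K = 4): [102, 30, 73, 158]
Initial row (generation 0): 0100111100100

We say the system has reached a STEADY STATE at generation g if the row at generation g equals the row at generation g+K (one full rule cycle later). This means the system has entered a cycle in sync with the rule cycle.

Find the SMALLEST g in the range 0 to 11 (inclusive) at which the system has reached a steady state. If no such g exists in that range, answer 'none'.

Gen 0: 0100111100100
Gen 1 (rule 102): 1101000101100
Gen 2 (rule 30): 1001101101010
Gen 3 (rule 73): 0001101100000
Gen 4 (rule 158): 0011001010000
Gen 5 (rule 102): 0101011110000
Gen 6 (rule 30): 1101010001000
Gen 7 (rule 73): 1100000100011
Gen 8 (rule 158): 1010001110110
Gen 9 (rule 102): 1110010011010
Gen 10 (rule 30): 1001111110011
Gen 11 (rule 73): 0001000010011
Gen 12 (rule 158): 0011100111110
Gen 13 (rule 102): 0100101000010
Gen 14 (rule 30): 1111101100111
Gen 15 (rule 73): 1000101100101

Answer: none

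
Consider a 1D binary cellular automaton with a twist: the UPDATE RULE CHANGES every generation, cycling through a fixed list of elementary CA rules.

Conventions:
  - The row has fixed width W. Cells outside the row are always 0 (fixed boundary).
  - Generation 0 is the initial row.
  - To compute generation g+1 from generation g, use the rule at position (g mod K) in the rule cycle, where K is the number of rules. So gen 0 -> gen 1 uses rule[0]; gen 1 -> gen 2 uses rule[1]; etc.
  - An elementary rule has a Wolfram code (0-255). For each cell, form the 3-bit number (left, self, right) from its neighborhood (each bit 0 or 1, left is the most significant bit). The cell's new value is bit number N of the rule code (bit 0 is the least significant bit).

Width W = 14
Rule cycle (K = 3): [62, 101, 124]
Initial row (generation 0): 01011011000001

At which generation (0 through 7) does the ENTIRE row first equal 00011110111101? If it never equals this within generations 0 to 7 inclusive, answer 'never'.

Answer: 3

Derivation:
Gen 0: 01011011000001
Gen 1 (rule 62): 11110110100011
Gen 2 (rule 101): 00011011101001
Gen 3 (rule 124): 00011110111101
Gen 4 (rule 62): 00110001100011
Gen 5 (rule 101): 10010100101001
Gen 6 (rule 124): 11011110111101
Gen 7 (rule 62): 10110001100011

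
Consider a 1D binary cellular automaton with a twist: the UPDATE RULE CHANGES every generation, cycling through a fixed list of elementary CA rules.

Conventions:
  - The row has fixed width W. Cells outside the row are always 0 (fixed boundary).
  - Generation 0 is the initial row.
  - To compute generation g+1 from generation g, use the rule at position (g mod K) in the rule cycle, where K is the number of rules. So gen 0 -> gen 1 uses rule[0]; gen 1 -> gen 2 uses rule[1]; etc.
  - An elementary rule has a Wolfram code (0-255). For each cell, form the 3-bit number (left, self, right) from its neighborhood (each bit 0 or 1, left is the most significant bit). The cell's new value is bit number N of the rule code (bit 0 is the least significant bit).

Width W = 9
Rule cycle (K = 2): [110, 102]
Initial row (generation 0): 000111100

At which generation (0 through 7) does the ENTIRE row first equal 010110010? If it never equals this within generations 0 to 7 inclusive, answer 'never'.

Answer: never

Derivation:
Gen 0: 000111100
Gen 1 (rule 110): 001100100
Gen 2 (rule 102): 010101100
Gen 3 (rule 110): 111111100
Gen 4 (rule 102): 000000100
Gen 5 (rule 110): 000001100
Gen 6 (rule 102): 000010100
Gen 7 (rule 110): 000111100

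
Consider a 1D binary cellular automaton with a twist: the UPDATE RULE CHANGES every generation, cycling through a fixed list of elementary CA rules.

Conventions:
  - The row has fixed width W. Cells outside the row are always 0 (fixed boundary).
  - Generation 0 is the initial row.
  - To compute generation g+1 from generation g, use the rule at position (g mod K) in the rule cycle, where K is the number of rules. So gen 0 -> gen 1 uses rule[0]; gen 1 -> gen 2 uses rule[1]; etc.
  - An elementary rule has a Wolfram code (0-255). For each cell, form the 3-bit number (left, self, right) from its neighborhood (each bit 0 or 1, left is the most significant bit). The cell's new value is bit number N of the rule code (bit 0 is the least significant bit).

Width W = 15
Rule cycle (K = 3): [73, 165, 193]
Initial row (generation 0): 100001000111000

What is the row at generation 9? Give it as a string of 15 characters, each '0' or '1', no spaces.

Answer: 010001000000110

Derivation:
Gen 0: 100001000111000
Gen 1 (rule 73): 001100010101011
Gen 2 (rule 165): 100001011111100
Gen 3 (rule 193): 001100001111101
Gen 4 (rule 73): 101101101000100
Gen 5 (rule 165): 110010011010101
Gen 6 (rule 193): 010000001000000
Gen 7 (rule 73): 000111100011111
Gen 8 (rule 165): 110011001001110
Gen 9 (rule 193): 010001000000110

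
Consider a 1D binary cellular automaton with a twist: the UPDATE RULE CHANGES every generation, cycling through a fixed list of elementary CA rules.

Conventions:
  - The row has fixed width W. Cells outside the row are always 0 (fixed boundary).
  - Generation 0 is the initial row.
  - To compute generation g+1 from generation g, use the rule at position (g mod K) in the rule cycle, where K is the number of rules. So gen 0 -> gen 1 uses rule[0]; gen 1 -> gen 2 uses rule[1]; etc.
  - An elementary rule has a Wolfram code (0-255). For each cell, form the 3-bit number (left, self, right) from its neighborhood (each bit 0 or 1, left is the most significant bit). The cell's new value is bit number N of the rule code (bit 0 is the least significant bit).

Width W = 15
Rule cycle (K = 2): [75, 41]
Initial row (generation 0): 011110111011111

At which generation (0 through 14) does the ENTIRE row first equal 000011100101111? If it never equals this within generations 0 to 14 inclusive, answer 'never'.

Gen 0: 011110111011111
Gen 1 (rule 75): 110010101010001
Gen 2 (rule 41): 100001010100100
Gen 3 (rule 75): 001110000001001
Gen 4 (rule 41): 101000111100000
Gen 5 (rule 75): 000011100101111
Gen 6 (rule 41): 111010000011000
Gen 7 (rule 75): 101000111111011
Gen 8 (rule 41): 010010100000110
Gen 9 (rule 75): 100100001111110
Gen 10 (rule 41): 000001101000000
Gen 11 (rule 75): 111111100011111
Gen 12 (rule 41): 100000001010000
Gen 13 (rule 75): 001111110000111
Gen 14 (rule 41): 101000000110100

Answer: 5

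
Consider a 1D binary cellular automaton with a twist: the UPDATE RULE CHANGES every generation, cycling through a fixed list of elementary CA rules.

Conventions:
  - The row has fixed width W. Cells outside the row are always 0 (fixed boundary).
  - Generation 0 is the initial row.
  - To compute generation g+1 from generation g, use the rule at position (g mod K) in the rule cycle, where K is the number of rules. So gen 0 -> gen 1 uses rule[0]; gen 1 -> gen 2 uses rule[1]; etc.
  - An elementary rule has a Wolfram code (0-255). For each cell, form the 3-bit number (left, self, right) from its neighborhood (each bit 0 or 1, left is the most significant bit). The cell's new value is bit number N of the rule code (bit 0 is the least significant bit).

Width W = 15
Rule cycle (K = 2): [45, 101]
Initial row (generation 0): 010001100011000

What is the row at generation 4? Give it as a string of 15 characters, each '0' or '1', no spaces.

Gen 0: 010001100011000
Gen 1 (rule 45): 010101001010011
Gen 2 (rule 101): 011111001110001
Gen 3 (rule 45): 010000001000101
Gen 4 (rule 101): 010111101010111

Answer: 010111101010111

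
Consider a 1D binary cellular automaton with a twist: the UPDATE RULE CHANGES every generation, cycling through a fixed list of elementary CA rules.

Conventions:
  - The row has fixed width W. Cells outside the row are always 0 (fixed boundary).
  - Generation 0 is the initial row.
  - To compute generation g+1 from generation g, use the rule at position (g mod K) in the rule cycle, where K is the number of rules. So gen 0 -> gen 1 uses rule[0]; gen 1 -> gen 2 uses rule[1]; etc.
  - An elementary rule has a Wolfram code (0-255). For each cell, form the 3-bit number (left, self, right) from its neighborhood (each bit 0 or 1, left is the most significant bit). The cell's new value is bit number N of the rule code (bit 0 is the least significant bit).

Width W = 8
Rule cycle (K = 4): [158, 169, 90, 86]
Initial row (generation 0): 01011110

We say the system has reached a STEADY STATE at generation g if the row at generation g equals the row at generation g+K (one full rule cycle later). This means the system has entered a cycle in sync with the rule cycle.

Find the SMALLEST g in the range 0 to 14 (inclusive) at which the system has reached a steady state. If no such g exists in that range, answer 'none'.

Answer: none

Derivation:
Gen 0: 01011110
Gen 1 (rule 158): 11011101
Gen 2 (rule 169): 10111010
Gen 3 (rule 90): 00101001
Gen 4 (rule 86): 01101111
Gen 5 (rule 158): 11001110
Gen 6 (rule 169): 10001100
Gen 7 (rule 90): 01011110
Gen 8 (rule 86): 11000011
Gen 9 (rule 158): 10100110
Gen 10 (rule 169): 01000100
Gen 11 (rule 90): 10101010
Gen 12 (rule 86): 10101011
Gen 13 (rule 158): 10101010
Gen 14 (rule 169): 01010100
Gen 15 (rule 90): 10000010
Gen 16 (rule 86): 11000111
Gen 17 (rule 158): 10101110
Gen 18 (rule 169): 01011100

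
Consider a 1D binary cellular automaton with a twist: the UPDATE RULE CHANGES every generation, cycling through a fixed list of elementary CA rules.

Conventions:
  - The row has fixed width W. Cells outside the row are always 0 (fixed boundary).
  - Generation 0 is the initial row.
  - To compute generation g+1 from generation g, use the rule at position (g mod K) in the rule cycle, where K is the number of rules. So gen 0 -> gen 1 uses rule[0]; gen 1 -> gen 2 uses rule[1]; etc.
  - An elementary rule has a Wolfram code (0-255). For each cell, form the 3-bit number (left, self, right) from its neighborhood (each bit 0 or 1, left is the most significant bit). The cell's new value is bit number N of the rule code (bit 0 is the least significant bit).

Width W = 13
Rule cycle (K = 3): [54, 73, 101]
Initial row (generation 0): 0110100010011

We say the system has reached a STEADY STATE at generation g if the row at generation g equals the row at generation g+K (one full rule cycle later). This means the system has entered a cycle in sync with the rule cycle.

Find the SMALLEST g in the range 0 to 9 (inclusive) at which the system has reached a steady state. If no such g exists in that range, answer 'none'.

Answer: none

Derivation:
Gen 0: 0110100010011
Gen 1 (rule 54): 1001110111100
Gen 2 (rule 73): 0001010100101
Gen 3 (rule 101): 1101111100111
Gen 4 (rule 54): 0010000011000
Gen 5 (rule 73): 1000111011011
Gen 6 (rule 101): 1010001101101
Gen 7 (rule 54): 1111010010011
Gen 8 (rule 73): 1001000000011
Gen 9 (rule 101): 1001011111001
Gen 10 (rule 54): 1111100000111
Gen 11 (rule 73): 1000101110101
Gen 12 (rule 101): 1010110011111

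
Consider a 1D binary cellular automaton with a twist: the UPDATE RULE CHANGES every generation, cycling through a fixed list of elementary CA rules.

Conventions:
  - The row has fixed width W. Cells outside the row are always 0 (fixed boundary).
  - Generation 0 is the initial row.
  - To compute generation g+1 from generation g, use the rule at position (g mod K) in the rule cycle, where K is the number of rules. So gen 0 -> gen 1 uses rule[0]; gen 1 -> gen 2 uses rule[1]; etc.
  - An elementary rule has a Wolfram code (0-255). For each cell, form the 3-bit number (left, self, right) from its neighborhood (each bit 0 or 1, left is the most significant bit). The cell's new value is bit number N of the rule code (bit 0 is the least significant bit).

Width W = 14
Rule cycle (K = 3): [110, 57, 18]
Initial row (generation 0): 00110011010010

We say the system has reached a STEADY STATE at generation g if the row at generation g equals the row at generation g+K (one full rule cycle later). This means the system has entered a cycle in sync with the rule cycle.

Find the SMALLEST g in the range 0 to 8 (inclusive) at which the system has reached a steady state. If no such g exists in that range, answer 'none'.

Answer: 6

Derivation:
Gen 0: 00110011010010
Gen 1 (rule 110): 01110111110110
Gen 2 (rule 57): 01001100001101
Gen 3 (rule 18): 10110010010000
Gen 4 (rule 110): 11110110110000
Gen 5 (rule 57): 10001101101111
Gen 6 (rule 18): 01010000000000
Gen 7 (rule 110): 11110000000000
Gen 8 (rule 57): 10001111111111
Gen 9 (rule 18): 01010000000000
Gen 10 (rule 110): 11110000000000
Gen 11 (rule 57): 10001111111111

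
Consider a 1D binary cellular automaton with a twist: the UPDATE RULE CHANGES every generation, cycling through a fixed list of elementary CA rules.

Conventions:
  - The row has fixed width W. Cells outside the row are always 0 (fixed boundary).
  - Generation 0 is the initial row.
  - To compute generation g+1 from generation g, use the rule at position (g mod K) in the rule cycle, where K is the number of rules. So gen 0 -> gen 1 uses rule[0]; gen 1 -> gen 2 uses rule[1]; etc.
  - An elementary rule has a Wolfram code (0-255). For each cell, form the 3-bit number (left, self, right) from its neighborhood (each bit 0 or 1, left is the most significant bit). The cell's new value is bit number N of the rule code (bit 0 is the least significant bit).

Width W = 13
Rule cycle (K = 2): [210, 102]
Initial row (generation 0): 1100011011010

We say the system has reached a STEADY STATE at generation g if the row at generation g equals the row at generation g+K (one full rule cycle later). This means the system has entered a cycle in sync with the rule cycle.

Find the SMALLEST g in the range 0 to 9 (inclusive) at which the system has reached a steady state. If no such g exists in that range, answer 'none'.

Answer: none

Derivation:
Gen 0: 1100011011010
Gen 1 (rule 210): 0110101001001
Gen 2 (rule 102): 1011111011011
Gen 3 (rule 210): 0001111001001
Gen 4 (rule 102): 0010001011011
Gen 5 (rule 210): 0101010001001
Gen 6 (rule 102): 1111110011011
Gen 7 (rule 210): 0111111101001
Gen 8 (rule 102): 1000000111011
Gen 9 (rule 210): 0100001011001
Gen 10 (rule 102): 1100011101011
Gen 11 (rule 210): 0110101100001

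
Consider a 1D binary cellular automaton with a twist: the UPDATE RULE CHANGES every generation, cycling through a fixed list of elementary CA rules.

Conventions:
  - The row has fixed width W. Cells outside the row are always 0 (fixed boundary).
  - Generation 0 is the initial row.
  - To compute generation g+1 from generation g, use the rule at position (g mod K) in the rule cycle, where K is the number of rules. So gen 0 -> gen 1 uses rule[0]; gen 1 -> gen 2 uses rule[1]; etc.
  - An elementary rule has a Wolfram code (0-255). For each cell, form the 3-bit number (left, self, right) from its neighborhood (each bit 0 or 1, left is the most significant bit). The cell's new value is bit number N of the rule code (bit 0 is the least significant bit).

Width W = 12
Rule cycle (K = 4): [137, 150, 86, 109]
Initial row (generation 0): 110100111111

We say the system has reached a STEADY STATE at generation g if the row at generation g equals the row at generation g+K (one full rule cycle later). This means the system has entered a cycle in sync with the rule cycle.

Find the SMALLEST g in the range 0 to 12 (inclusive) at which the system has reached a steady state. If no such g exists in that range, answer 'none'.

Answer: none

Derivation:
Gen 0: 110100111111
Gen 1 (rule 137): 100000111110
Gen 2 (rule 150): 110001011101
Gen 3 (rule 86): 011011000101
Gen 4 (rule 109): 011111010111
Gen 5 (rule 137): 011110000110
Gen 6 (rule 150): 101101001001
Gen 7 (rule 86): 100101111111
Gen 8 (rule 109): 100111000001
Gen 9 (rule 137): 000110011100
Gen 10 (rule 150): 001001101010
Gen 11 (rule 86): 011110101011
Gen 12 (rule 109): 010011111111
Gen 13 (rule 137): 000011111110
Gen 14 (rule 150): 000101111101
Gen 15 (rule 86): 001100000101
Gen 16 (rule 109): 101101110111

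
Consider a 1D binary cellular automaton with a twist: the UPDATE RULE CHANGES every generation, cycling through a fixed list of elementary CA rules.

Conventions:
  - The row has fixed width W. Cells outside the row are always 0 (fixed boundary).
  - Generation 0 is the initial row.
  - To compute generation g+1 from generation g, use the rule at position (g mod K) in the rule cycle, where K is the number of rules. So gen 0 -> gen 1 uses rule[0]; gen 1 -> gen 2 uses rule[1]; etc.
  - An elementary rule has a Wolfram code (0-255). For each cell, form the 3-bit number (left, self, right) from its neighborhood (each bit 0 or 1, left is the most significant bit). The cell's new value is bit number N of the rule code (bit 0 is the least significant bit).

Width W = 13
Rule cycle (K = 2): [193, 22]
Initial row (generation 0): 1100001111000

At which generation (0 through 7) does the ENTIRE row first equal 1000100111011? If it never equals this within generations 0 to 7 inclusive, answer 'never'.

Answer: never

Derivation:
Gen 0: 1100001111000
Gen 1 (rule 193): 0101100111011
Gen 2 (rule 22): 1100011000000
Gen 3 (rule 193): 0101001011111
Gen 4 (rule 22): 1101111000000
Gen 5 (rule 193): 0100111011111
Gen 6 (rule 22): 1111000000000
Gen 7 (rule 193): 0111011111111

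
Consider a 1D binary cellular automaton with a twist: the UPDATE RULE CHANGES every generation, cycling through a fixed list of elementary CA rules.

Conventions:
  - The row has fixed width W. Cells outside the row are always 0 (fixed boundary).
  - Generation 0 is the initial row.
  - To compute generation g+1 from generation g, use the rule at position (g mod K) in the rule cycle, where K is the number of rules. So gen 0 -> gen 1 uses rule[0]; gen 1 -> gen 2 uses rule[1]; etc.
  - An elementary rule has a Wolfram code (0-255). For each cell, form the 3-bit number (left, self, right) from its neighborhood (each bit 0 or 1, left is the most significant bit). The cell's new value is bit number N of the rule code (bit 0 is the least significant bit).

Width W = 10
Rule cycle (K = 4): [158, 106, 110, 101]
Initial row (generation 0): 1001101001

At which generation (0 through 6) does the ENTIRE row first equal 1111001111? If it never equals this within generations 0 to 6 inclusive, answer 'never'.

Gen 0: 1001101001
Gen 1 (rule 158): 1111001111
Gen 2 (rule 106): 1001011001
Gen 3 (rule 110): 1011111011
Gen 4 (rule 101): 1100001101
Gen 5 (rule 158): 1010011001
Gen 6 (rule 106): 0100111010

Answer: 1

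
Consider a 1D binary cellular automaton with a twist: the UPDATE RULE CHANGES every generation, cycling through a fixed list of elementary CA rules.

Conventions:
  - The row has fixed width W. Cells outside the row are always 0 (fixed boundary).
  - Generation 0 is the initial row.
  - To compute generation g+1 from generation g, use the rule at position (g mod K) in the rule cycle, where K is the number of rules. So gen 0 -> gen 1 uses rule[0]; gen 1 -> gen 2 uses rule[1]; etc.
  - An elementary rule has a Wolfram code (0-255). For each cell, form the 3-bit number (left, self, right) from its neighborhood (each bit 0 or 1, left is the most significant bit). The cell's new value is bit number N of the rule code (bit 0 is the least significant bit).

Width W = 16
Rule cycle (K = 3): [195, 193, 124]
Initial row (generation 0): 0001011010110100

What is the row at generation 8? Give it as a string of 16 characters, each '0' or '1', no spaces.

Gen 0: 0001011010110100
Gen 1 (rule 195): 1110001000010001
Gen 2 (rule 193): 0110100011000100
Gen 3 (rule 124): 0111110011100110
Gen 4 (rule 195): 1011110101101010
Gen 5 (rule 193): 0001110000100000
Gen 6 (rule 124): 0001011000110000
Gen 7 (rule 195): 1110001011010111
Gen 8 (rule 193): 0110100001000011

Answer: 0110100001000011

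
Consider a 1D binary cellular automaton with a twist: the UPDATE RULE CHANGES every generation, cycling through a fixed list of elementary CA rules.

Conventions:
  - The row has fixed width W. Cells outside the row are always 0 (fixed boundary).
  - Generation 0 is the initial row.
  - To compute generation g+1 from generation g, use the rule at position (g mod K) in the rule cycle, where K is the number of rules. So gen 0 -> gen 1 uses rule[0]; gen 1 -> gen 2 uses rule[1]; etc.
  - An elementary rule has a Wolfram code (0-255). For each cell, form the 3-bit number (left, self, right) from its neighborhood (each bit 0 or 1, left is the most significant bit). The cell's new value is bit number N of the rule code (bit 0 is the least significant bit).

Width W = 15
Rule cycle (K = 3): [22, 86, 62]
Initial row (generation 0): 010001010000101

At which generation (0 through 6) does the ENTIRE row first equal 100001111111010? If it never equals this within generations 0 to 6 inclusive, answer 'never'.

Answer: never

Derivation:
Gen 0: 010001010000101
Gen 1 (rule 22): 111011011001101
Gen 2 (rule 86): 001001001110101
Gen 3 (rule 62): 011111111001111
Gen 4 (rule 22): 100000000110000
Gen 5 (rule 86): 110000001011000
Gen 6 (rule 62): 101000011110100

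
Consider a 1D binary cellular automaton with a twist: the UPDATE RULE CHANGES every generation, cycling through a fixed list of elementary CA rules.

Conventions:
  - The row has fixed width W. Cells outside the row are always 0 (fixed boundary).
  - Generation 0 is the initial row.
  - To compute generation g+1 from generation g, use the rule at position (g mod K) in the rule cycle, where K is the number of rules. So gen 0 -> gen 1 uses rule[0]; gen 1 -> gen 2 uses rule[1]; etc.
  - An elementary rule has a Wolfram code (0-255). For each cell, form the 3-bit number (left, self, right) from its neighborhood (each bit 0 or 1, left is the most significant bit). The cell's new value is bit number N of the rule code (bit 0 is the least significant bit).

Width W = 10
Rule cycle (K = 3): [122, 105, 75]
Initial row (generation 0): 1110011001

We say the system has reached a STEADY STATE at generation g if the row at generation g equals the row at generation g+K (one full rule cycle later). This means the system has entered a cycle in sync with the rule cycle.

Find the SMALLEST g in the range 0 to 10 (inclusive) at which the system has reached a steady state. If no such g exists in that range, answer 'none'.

Answer: none

Derivation:
Gen 0: 1110011001
Gen 1 (rule 122): 1011111110
Gen 2 (rule 105): 0110000010
Gen 3 (rule 75): 1110111100
Gen 4 (rule 122): 1011100110
Gen 5 (rule 105): 0110100110
Gen 6 (rule 75): 1110001110
Gen 7 (rule 122): 1011011011
Gen 8 (rule 105): 0111111111
Gen 9 (rule 75): 1100000001
Gen 10 (rule 122): 1110000010
Gen 11 (rule 105): 1010111000
Gen 12 (rule 75): 0000101011
Gen 13 (rule 122): 0001010111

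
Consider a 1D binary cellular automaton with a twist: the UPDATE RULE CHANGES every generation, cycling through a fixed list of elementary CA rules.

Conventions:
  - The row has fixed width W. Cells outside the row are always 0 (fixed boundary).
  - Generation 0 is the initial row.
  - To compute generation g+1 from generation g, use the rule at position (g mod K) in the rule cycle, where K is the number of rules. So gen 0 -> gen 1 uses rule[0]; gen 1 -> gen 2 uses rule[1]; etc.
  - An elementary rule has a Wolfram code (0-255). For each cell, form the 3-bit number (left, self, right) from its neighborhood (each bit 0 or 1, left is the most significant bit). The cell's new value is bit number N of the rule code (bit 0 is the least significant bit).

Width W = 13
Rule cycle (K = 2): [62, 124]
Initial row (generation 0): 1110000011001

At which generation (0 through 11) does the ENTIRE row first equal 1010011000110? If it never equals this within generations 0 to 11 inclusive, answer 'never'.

Answer: 7

Derivation:
Gen 0: 1110000011001
Gen 1 (rule 62): 1001000110111
Gen 2 (rule 124): 1101100111101
Gen 3 (rule 62): 1011011100011
Gen 4 (rule 124): 1111110110011
Gen 5 (rule 62): 1000001101110
Gen 6 (rule 124): 1100001111011
Gen 7 (rule 62): 1010011000110
Gen 8 (rule 124): 1111011100111
Gen 9 (rule 62): 1000110011100
Gen 10 (rule 124): 1100111010110
Gen 11 (rule 62): 1011100111101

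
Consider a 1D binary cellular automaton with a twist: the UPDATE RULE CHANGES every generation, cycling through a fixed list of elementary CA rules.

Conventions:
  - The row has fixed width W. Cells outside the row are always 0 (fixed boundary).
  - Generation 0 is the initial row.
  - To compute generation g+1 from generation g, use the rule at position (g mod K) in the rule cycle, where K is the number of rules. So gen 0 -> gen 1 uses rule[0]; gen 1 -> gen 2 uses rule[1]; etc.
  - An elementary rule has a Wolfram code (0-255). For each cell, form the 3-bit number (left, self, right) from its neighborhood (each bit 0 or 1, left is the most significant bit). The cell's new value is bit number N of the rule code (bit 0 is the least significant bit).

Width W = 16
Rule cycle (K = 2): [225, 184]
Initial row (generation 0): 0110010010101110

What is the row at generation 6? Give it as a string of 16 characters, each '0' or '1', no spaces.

Gen 0: 0110010010101110
Gen 1 (rule 225): 0010000001010110
Gen 2 (rule 184): 0001000000101101
Gen 3 (rule 225): 1100011110010110
Gen 4 (rule 184): 1010011101001101
Gen 5 (rule 225): 0100001110000110
Gen 6 (rule 184): 0010001101000101

Answer: 0010001101000101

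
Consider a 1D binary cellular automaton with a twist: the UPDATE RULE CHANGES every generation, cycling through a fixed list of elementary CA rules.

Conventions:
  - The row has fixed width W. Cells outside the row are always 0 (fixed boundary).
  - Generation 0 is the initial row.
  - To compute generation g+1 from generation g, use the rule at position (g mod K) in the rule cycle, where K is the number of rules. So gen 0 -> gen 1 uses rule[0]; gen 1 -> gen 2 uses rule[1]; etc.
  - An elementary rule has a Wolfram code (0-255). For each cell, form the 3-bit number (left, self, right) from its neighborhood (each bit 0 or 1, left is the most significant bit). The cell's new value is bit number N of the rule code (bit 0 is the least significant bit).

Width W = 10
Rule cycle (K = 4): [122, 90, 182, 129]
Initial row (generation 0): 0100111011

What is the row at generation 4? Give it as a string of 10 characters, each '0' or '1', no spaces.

Answer: 0011111110

Derivation:
Gen 0: 0100111011
Gen 1 (rule 122): 1011101111
Gen 2 (rule 90): 0010101001
Gen 3 (rule 182): 0111111111
Gen 4 (rule 129): 0011111110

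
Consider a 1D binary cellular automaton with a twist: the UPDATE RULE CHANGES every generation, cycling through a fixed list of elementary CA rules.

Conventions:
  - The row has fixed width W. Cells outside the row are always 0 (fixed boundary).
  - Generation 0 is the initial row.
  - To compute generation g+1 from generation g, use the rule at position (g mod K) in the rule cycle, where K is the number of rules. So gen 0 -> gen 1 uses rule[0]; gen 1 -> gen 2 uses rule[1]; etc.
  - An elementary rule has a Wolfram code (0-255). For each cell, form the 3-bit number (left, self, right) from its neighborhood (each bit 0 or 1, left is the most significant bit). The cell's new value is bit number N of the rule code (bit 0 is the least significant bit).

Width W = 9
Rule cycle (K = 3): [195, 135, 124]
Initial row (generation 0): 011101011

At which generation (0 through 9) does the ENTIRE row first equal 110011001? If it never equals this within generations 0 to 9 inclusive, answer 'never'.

Answer: never

Derivation:
Gen 0: 011101011
Gen 1 (rule 195): 101100001
Gen 2 (rule 135): 100001111
Gen 3 (rule 124): 110001001
Gen 4 (rule 195): 010110010
Gen 5 (rule 135): 110000110
Gen 6 (rule 124): 111000111
Gen 7 (rule 195): 011011011
Gen 8 (rule 135): 100000000
Gen 9 (rule 124): 110000000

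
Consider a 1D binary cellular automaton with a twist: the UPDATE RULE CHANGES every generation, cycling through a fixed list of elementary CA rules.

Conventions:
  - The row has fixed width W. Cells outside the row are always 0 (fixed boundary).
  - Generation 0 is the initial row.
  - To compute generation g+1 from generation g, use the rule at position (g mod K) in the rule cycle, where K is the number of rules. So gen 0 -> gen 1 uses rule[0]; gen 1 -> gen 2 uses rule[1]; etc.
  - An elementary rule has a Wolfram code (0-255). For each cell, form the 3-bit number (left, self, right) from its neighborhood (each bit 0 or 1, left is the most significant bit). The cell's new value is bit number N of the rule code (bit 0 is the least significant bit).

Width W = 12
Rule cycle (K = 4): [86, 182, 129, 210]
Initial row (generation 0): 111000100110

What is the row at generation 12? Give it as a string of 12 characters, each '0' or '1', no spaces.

Gen 0: 111000100110
Gen 1 (rule 86): 001101111011
Gen 2 (rule 182): 010010110100
Gen 3 (rule 129): 000000000001
Gen 4 (rule 210): 000000000010
Gen 5 (rule 86): 000000000111
Gen 6 (rule 182): 000000001010
Gen 7 (rule 129): 111111100000
Gen 8 (rule 210): 011111110000
Gen 9 (rule 86): 100000011000
Gen 10 (rule 182): 110000100100
Gen 11 (rule 129): 000110000001
Gen 12 (rule 210): 001011000010

Answer: 001011000010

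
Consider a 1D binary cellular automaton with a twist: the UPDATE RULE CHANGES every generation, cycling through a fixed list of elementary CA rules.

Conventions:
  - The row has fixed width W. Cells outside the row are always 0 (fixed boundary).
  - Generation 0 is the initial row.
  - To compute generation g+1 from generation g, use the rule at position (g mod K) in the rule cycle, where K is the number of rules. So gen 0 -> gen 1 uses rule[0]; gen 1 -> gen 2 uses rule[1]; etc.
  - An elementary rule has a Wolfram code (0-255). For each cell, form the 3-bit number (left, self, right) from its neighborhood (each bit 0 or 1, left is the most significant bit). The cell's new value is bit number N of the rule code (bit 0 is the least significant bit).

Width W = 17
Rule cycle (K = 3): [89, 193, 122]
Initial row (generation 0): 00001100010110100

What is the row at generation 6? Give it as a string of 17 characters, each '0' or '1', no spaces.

Gen 0: 00001100010110100
Gen 1 (rule 89): 11101111000110011
Gen 2 (rule 193): 01100111010010001
Gen 3 (rule 122): 11111101101101010
Gen 4 (rule 89): 10000101101100001
Gen 5 (rule 193): 00110000100101100
Gen 6 (rule 122): 01111001011011110

Answer: 01111001011011110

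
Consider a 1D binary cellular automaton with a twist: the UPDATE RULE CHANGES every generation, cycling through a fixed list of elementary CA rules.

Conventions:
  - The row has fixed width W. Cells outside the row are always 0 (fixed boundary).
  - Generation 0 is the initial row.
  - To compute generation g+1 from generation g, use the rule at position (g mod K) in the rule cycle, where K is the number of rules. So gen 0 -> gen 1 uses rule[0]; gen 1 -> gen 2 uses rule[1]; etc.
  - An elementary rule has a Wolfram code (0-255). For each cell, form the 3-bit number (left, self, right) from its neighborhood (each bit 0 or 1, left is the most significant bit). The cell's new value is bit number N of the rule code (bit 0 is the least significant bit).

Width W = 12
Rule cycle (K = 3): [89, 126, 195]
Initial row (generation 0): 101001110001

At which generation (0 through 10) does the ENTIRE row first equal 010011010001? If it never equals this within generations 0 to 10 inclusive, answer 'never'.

Answer: 7

Derivation:
Gen 0: 101001110001
Gen 1 (rule 89): 000101011100
Gen 2 (rule 126): 001111110110
Gen 3 (rule 195): 110111110010
Gen 4 (rule 89): 110100011001
Gen 5 (rule 126): 111110111111
Gen 6 (rule 195): 011110011111
Gen 7 (rule 89): 010011010001
Gen 8 (rule 126): 111111111011
Gen 9 (rule 195): 011111111001
Gen 10 (rule 89): 010000001100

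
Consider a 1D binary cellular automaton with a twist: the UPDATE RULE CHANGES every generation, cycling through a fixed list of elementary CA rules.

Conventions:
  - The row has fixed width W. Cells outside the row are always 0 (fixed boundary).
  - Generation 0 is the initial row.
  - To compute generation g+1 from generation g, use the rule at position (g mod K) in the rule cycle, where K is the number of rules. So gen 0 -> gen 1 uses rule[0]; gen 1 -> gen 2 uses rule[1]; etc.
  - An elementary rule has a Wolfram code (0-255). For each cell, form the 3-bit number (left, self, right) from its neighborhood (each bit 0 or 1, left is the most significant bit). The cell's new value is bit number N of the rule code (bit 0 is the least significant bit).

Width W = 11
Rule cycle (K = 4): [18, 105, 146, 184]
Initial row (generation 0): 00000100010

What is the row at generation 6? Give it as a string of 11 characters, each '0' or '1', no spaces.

Answer: 00011000111

Derivation:
Gen 0: 00000100010
Gen 1 (rule 18): 00001010101
Gen 2 (rule 105): 11100101010
Gen 3 (rule 146): 01011000001
Gen 4 (rule 184): 00110100000
Gen 5 (rule 18): 01000010000
Gen 6 (rule 105): 00011000111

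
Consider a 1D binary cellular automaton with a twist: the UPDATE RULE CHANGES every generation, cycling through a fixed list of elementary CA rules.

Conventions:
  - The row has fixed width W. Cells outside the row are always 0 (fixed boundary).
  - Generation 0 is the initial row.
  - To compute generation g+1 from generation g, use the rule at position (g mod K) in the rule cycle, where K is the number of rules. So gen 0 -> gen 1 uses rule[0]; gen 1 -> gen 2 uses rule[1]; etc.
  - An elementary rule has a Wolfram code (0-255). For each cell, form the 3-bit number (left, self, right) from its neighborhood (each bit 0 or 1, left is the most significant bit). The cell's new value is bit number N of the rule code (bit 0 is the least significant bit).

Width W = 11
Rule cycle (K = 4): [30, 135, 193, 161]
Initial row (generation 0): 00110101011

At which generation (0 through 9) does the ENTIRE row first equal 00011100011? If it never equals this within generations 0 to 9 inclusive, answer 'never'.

Gen 0: 00110101011
Gen 1 (rule 30): 01100101010
Gen 2 (rule 135): 10001101010
Gen 3 (rule 193): 00100100000
Gen 4 (rule 161): 10000001111
Gen 5 (rule 30): 11000011000
Gen 6 (rule 135): 00011100011
Gen 7 (rule 193): 11001101001
Gen 8 (rule 161): 00000010000
Gen 9 (rule 30): 00000111000

Answer: 6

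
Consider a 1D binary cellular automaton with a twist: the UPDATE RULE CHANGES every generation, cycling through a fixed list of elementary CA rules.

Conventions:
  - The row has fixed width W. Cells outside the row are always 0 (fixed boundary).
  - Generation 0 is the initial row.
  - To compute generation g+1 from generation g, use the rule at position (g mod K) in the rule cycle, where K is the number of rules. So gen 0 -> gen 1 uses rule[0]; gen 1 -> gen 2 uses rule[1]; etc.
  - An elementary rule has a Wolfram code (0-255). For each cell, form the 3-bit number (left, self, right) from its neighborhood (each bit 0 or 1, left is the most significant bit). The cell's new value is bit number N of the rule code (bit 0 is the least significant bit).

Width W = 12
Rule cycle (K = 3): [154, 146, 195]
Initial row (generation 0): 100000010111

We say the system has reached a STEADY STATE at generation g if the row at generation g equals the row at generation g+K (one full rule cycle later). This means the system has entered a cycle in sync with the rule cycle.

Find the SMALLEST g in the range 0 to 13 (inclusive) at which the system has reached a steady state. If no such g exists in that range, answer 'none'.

Gen 0: 100000010111
Gen 1 (rule 154): 010000100110
Gen 2 (rule 146): 101001011001
Gen 3 (rule 195): 000010001010
Gen 4 (rule 154): 000101010001
Gen 5 (rule 146): 001000001010
Gen 6 (rule 195): 110011110000
Gen 7 (rule 154): 101111101000
Gen 8 (rule 146): 000111000100
Gen 9 (rule 195): 111011011001
Gen 10 (rule 154): 110010010110
Gen 11 (rule 146): 001101100001
Gen 12 (rule 195): 110100101110
Gen 13 (rule 154): 100011001101
Gen 14 (rule 146): 010100110000
Gen 15 (rule 195): 100001010111
Gen 16 (rule 154): 010010000110

Answer: none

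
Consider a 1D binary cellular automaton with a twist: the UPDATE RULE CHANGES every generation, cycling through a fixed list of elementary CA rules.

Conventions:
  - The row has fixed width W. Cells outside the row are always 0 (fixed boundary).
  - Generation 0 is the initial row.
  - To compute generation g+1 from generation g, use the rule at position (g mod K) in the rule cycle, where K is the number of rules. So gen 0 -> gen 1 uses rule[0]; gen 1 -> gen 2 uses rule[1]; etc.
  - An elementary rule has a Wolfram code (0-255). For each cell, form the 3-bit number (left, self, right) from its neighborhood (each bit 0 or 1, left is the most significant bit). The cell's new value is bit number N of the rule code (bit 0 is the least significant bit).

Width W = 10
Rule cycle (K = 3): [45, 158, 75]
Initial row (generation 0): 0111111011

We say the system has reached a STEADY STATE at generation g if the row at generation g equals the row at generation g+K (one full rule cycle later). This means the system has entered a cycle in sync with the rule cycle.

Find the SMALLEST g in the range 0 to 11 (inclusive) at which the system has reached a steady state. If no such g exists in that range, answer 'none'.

Gen 0: 0111111011
Gen 1 (rule 45): 0100000110
Gen 2 (rule 158): 1110001101
Gen 3 (rule 75): 1010111100
Gen 4 (rule 45): 1111100001
Gen 5 (rule 158): 1111010011
Gen 6 (rule 75): 1001000111
Gen 7 (rule 45): 1001010100
Gen 8 (rule 158): 1111010110
Gen 9 (rule 75): 1001000110
Gen 10 (rule 45): 1001010100
Gen 11 (rule 158): 1111010110
Gen 12 (rule 75): 1001000110
Gen 13 (rule 45): 1001010100
Gen 14 (rule 158): 1111010110

Answer: 7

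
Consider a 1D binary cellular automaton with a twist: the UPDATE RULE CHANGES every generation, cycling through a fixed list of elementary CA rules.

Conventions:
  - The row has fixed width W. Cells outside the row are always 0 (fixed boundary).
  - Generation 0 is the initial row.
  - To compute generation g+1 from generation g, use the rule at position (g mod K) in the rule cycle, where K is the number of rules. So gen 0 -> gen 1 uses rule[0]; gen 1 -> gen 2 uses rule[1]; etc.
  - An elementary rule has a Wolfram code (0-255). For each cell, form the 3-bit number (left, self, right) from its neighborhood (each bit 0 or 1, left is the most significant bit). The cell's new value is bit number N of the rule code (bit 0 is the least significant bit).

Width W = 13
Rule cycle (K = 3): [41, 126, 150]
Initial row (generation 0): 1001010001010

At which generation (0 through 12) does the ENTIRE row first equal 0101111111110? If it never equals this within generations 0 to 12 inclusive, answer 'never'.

Answer: 12

Derivation:
Gen 0: 1001010001010
Gen 1 (rule 41): 0000100100100
Gen 2 (rule 126): 0001111111110
Gen 3 (rule 150): 0010111111101
Gen 4 (rule 41): 1001100000010
Gen 5 (rule 126): 1111110000111
Gen 6 (rule 150): 0111101001010
Gen 7 (rule 41): 0100010000100
Gen 8 (rule 126): 1110111001110
Gen 9 (rule 150): 0100010110101
Gen 10 (rule 41): 0001001101010
Gen 11 (rule 126): 0011111111111
Gen 12 (rule 150): 0101111111110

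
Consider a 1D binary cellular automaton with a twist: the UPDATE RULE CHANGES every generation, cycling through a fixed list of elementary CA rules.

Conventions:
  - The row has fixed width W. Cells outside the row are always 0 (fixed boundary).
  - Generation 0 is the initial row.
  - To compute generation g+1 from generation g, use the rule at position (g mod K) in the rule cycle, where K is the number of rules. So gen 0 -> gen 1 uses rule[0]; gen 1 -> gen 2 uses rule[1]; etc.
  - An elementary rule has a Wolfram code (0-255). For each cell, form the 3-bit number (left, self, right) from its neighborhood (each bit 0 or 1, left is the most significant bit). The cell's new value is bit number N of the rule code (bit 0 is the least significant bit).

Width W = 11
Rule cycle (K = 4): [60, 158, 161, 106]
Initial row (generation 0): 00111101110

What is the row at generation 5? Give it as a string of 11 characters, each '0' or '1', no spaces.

Gen 0: 00111101110
Gen 1 (rule 60): 00100011001
Gen 2 (rule 158): 01110110111
Gen 3 (rule 161): 00101001010
Gen 4 (rule 106): 01010010100
Gen 5 (rule 60): 01111011110

Answer: 01111011110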